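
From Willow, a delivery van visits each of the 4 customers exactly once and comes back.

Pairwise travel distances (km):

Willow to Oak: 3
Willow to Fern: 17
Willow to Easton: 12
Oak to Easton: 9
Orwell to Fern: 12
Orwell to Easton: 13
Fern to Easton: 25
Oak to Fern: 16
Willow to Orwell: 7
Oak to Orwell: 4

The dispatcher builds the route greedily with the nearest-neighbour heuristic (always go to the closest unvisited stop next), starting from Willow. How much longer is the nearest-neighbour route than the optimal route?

The nearest-neighbour route is 2 km longer than optimal.

Willow: Oak=3, Orwell=7, Easton=12, Fern=17 ⇒ Oak
Oak: Orwell=4, Easton=9, Fern=16 ⇒ Orwell
Orwell: Fern=12, Easton=13 ⇒ Fern
Fern: Easton=25 ⇒ Easton
NN route Willow → Oak → Orwell → Fern → Easton → Willow costs 56.
Optimal: Willow → Oak → Easton → Orwell → Fern → Willow costs 54 (by enumerating all 12 distinct tours).
Excess = 56 − 54 = 2.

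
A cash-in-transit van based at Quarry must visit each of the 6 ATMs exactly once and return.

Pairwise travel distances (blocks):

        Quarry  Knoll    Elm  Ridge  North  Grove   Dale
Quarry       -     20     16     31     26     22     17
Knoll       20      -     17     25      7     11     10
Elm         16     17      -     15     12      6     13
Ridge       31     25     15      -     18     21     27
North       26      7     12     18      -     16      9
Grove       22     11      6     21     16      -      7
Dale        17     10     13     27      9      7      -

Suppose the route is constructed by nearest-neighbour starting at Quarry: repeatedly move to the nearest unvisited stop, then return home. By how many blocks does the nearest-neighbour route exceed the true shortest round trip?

From Quarry: Elm=16, Dale=17, Knoll=20, Grove=22, North=26, Ridge=31 → choose Elm (16).
From Elm: Grove=6, North=12, Dale=13, Ridge=15, Knoll=17 → choose Grove (6).
From Grove: Dale=7, Knoll=11, North=16, Ridge=21 → choose Dale (7).
From Dale: North=9, Knoll=10, Ridge=27 → choose North (9).
From North: Knoll=7, Ridge=18 → choose Knoll (7).
From Knoll: Ridge=25 → choose Ridge (25).
NN route Quarry → Elm → Grove → Dale → North → Knoll → Ridge → Quarry costs 101.
Optimal: Quarry → Knoll → North → Ridge → Elm → Grove → Dale → Quarry costs 90 (by enumerating all 360 distinct tours).
Excess = 101 − 90 = 11.

11 blocks longer than the optimal tour.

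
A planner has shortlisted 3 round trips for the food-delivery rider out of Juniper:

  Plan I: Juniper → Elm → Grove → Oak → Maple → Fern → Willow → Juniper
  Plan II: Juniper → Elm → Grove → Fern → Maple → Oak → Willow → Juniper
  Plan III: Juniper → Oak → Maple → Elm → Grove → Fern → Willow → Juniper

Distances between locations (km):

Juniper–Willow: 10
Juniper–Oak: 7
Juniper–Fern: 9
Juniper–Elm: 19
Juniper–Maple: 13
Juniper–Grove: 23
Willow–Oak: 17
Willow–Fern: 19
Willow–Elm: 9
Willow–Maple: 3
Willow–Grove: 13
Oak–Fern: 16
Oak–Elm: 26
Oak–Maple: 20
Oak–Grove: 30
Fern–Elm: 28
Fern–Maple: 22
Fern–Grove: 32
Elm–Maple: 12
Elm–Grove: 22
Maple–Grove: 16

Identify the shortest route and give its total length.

Plan I: 19 + 22 + 30 + 20 + 22 + 19 + 10 = 142
Plan II: 19 + 22 + 32 + 22 + 20 + 17 + 10 = 142
Plan III: 7 + 20 + 12 + 22 + 32 + 19 + 10 = 122

122 km — Plan III is the shortest.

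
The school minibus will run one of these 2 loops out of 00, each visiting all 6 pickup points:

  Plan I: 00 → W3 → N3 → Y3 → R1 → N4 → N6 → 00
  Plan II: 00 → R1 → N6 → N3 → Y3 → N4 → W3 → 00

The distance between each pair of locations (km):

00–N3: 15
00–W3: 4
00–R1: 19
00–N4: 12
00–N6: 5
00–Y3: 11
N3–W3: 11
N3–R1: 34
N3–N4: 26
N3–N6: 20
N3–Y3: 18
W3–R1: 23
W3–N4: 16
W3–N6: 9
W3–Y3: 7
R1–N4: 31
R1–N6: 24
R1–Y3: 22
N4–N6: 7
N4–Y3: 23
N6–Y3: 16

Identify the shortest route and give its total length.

Plan I: 4 + 11 + 18 + 22 + 31 + 7 + 5 = 98
Plan II: 19 + 24 + 20 + 18 + 23 + 16 + 4 = 124

98 km — Plan I is the shortest.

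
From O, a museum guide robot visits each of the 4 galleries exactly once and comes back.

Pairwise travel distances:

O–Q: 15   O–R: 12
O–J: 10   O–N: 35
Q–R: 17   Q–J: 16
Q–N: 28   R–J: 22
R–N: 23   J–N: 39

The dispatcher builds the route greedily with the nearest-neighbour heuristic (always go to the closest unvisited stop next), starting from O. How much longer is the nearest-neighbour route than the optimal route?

O: J=10, R=12, Q=15, N=35 ⇒ J
J: Q=16, R=22, N=39 ⇒ Q
Q: R=17, N=28 ⇒ R
R: N=23 ⇒ N
NN route O → J → Q → R → N → O costs 101.
Optimal: O → R → N → Q → J → O costs 89 (by enumerating all 12 distinct tours).
Excess = 101 − 89 = 12.

12 longer than the optimal tour.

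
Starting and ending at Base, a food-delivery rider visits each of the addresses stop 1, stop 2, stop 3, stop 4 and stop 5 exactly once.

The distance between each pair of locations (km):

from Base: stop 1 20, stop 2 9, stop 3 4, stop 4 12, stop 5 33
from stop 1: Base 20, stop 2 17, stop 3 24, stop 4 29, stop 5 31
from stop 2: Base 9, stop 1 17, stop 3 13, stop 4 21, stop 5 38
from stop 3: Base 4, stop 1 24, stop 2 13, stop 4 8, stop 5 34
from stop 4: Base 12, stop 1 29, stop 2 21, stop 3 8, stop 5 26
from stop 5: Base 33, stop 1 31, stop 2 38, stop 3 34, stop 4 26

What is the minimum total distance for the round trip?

With 5 stops there are 5!/2 = 60 distinct round trips (a route and its reverse cost the same).
Base → stop 1 → stop 2 → stop 3 → stop 4 → stop 5 → Base: 20+17+13+8+26+33 = 117
Base → stop 1 → stop 2 → stop 3 → stop 5 → stop 4 → Base: 20+17+13+34+26+12 = 122
Base → stop 1 → stop 2 → stop 4 → stop 3 → stop 5 → Base: 20+17+21+8+34+33 = 133
Base → stop 1 → stop 2 → stop 4 → stop 5 → stop 3 → Base: 20+17+21+26+34+4 = 122
Base → stop 1 → stop 2 → stop 5 → stop 3 → stop 4 → Base: 20+17+38+34+8+12 = 129
Base → stop 1 → stop 2 → stop 5 → stop 4 → stop 3 → Base: 20+17+38+26+8+4 = 113
Base → stop 1 → stop 3 → stop 2 → stop 4 → stop 5 → Base: 20+24+13+21+26+33 = 137
Base → stop 1 → stop 3 → stop 2 → stop 5 → stop 4 → Base: 20+24+13+38+26+12 = 133
Base → stop 1 → stop 3 → stop 4 → stop 2 → stop 5 → Base: 20+24+8+21+38+33 = 144
Base → stop 1 → stop 3 → stop 4 → stop 5 → stop 2 → Base: 20+24+8+26+38+9 = 125
Base → stop 1 → stop 3 → stop 5 → stop 2 → stop 4 → Base: 20+24+34+38+21+12 = 149
Base → stop 1 → stop 3 → stop 5 → stop 4 → stop 2 → Base: 20+24+34+26+21+9 = 134
Base → stop 1 → stop 4 → stop 2 → stop 3 → stop 5 → Base: 20+29+21+13+34+33 = 150
Base → stop 1 → stop 4 → stop 2 → stop 5 → stop 3 → Base: 20+29+21+38+34+4 = 146
… (46 more)
Base → stop 2 → stop 1 → stop 5 → stop 4 → stop 3 → Base: 9+17+31+26+8+4 = 95  ← best
The minimum is 95.
One optimal route: Base → stop 2 → stop 1 → stop 5 → stop 4 → stop 3 → Base (or its reverse).

Shortest round trip = 95 km.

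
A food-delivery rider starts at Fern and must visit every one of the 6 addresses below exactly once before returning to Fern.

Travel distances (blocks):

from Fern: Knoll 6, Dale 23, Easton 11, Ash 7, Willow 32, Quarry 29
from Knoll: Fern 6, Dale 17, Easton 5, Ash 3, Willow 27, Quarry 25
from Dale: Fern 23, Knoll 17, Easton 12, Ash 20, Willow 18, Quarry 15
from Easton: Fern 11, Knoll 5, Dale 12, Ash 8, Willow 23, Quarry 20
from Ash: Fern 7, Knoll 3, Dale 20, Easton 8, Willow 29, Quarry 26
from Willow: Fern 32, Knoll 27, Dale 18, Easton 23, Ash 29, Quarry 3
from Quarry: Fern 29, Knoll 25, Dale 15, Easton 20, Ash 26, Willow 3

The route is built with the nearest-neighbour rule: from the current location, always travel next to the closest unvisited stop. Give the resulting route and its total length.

Total distance 79 blocks via the nearest-neighbour route Fern → Knoll → Ash → Easton → Dale → Quarry → Willow → Fern.

At Fern the remaining stops are Knoll 6, Ash 7, Easton 11, Dale 23, Quarry 29, Willow 32; go to Knoll.
At Knoll the remaining stops are Ash 3, Easton 5, Dale 17, Quarry 25, Willow 27; go to Ash.
At Ash the remaining stops are Easton 8, Dale 20, Quarry 26, Willow 29; go to Easton.
At Easton the remaining stops are Dale 12, Quarry 20, Willow 23; go to Dale.
At Dale the remaining stops are Quarry 15, Willow 18; go to Quarry.
At Quarry the remaining stops are Willow 3; go to Willow.
Return Willow→Fern: 32.
Total = 6 + 3 + 8 + 12 + 15 + 3 + 32 = 79.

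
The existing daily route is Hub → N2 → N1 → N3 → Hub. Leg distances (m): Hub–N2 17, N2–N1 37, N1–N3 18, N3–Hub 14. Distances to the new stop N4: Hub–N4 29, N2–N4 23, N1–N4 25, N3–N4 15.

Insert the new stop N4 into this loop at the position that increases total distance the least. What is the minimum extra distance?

Insertion cost between consecutive stops i–j is d(i,N4) + d(N4,j) − d(i,j):
  between Hub and N2: 29 + 23 − 17 = 35
  between N2 and N1: 23 + 25 − 37 = 11
  between N1 and N3: 25 + 15 − 18 = 22
  between N3 and Hub: 15 + 29 − 14 = 30
Cheapest insertion is between N2 and N1, adding 11.
New total = 86 + 11 = 97.

+11 m — insert N4 between N2 and N1.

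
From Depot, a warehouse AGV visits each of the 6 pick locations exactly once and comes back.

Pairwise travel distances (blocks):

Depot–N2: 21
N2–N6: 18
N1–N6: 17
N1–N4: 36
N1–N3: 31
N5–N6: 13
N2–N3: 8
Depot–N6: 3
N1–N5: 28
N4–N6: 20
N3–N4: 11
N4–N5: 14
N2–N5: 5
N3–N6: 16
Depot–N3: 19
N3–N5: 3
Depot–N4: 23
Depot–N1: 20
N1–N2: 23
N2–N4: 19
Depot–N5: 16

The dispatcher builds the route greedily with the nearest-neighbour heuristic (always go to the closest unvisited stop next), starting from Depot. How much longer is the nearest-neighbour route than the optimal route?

Depot: N6=3, N5=16, N3=19, N1=20, N2=21, N4=23 ⇒ N6
N6: N5=13, N3=16, N1=17, N2=18, N4=20 ⇒ N5
N5: N3=3, N2=5, N4=14, N1=28 ⇒ N3
N3: N2=8, N4=11, N1=31 ⇒ N2
N2: N4=19, N1=23 ⇒ N4
N4: N1=36 ⇒ N1
NN route Depot → N6 → N5 → N3 → N2 → N4 → N1 → Depot costs 102.
Optimal: Depot → N1 → N2 → N5 → N3 → N4 → N6 → Depot costs 85 (by enumerating all 360 distinct tours).
Excess = 102 − 85 = 17.

Excess over optimum: 17 blocks.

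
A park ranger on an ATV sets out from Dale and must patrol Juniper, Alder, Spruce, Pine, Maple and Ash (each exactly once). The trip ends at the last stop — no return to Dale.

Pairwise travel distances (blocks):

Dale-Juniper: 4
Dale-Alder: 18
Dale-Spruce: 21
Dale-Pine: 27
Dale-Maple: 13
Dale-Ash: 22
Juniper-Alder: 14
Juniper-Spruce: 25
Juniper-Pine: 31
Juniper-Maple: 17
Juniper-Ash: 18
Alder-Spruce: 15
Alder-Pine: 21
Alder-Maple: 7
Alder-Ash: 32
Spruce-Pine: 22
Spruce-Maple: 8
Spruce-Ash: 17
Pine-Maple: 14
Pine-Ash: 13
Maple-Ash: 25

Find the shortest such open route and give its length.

There are 6! = 720 possible orderings.
Dale → Juniper → Alder → Spruce → Pine → Maple → Ash: 4+14+15+22+14+25 = 94
Dale → Juniper → Alder → Spruce → Pine → Ash → Maple: 4+14+15+22+13+25 = 93
Dale → Juniper → Alder → Spruce → Maple → Pine → Ash: 4+14+15+8+14+13 = 68
Dale → Juniper → Alder → Spruce → Maple → Ash → Pine: 4+14+15+8+25+13 = 79
Dale → Juniper → Alder → Spruce → Ash → Pine → Maple: 4+14+15+17+13+14 = 77
Dale → Juniper → Alder → Spruce → Ash → Maple → Pine: 4+14+15+17+25+14 = 89
Dale → Juniper → Alder → Pine → Spruce → Maple → Ash: 4+14+21+22+8+25 = 94
Dale → Juniper → Alder → Pine → Spruce → Ash → Maple: 4+14+21+22+17+25 = 103
… (712 more)
Dale → Juniper → Alder → Maple → Spruce → Ash → Pine: 4+14+7+8+17+13 = 63  ← best
The minimum is 63.
One shortest path: Dale → Juniper → Alder → Maple → Spruce → Ash → Pine.

Shortest open route: 63 blocks.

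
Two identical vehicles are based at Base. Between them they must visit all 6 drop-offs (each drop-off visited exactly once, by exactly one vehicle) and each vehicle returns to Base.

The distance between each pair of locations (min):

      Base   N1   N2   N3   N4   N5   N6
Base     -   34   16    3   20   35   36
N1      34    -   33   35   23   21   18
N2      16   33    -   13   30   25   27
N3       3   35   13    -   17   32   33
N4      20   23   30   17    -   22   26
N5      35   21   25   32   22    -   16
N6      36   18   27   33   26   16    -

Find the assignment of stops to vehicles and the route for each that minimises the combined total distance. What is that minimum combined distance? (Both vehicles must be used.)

Check every non-empty split of the stops between the two vehicles; for each half take its own optimal tour:
  {N1} + {N2, N3, N4, N5, N6}: 68 + 101 = 169
  {N2} + {N1, N3, N4, N5, N6}: 32 + 110 = 142
  {N1, N2} + {N3, N4, N5, N6}: 83 + 94 = 177
  {N3} + {N1, N2, N4, N5, N6}: 6 + 118 = 124
  {N1, N3} + {N2, N4, N5, N6}: 72 + 101 = 173
  {N2, N3} + {N1, N4, N5, N6}: 32 + 110 = 142
  … (31 splits in total)
Best: vehicle 1 Base → N3 → Base = 6; vehicle 2 Base → N2 → N5 → N6 → N1 → N4 → Base = 118; combined 124.

Minimum combined distance: 124 min.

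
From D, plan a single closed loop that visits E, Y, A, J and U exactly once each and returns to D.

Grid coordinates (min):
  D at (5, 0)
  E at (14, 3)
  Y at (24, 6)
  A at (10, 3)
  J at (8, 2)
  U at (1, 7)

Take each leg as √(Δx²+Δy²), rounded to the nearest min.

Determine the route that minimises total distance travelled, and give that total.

D→E→Y→A→J→U→D: 9+10+14+2+9+8 = 52
D→E→Y→A→U→J→D: 9+10+14+10+9+4 = 56
D→E→Y→J→A→U→D: 9+10+16+2+10+8 = 55
D→E→Y→J→U→A→D: 9+10+16+9+10+6 = 60
D→E→Y→U→A→J→D: 9+10+23+10+2+4 = 58
D→E→Y→U→J→A→D: 9+10+23+9+2+6 = 59
D→E→A→Y→J→U→D: 9+4+14+16+9+8 = 60
D→E→A→Y→U→J→D: 9+4+14+23+9+4 = 63
D→E→A→J→Y→U→D: 9+4+2+16+23+8 = 62
D→E→A→J→U→Y→D: 9+4+2+9+23+20 = 67
D→E→A→U→Y→J→D: 9+4+10+23+16+4 = 66
D→E→A→U→J→Y→D: 9+4+10+9+16+20 = 68
D→E→J→Y→A→U→D: 9+6+16+14+10+8 = 63
D→E→J→Y→U→A→D: 9+6+16+23+10+6 = 70
… (46 more)
D→J→A→E→Y→U→D: 4+2+4+10+23+8 = 51  ← best
The minimum is 51.
One optimal route: D → J → A → E → Y → U → D (or its reverse).

Shortest round trip = 51 min.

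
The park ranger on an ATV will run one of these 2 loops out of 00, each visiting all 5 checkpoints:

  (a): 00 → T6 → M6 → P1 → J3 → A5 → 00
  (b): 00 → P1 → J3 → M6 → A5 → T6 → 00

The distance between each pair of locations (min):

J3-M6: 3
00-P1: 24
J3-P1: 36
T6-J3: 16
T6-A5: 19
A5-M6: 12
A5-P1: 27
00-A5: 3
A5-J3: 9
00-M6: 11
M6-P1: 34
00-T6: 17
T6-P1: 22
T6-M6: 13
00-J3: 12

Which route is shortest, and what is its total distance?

Shortest is (b), total 111 min.

(a): 17 + 13 + 34 + 36 + 9 + 3 = 112
(b): 24 + 36 + 3 + 12 + 19 + 17 = 111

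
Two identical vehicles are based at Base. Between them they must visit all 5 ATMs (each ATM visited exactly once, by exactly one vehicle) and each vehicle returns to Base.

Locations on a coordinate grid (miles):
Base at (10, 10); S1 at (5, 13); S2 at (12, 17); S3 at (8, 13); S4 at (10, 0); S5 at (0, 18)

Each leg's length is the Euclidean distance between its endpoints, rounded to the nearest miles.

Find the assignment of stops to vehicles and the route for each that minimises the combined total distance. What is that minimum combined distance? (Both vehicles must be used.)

Check every non-empty split of the stops between the two vehicles; for each half take its own optimal tour:
  {S1} + {S2, S3, S4, S5}: 12 + 51 = 63
  {S2} + {S1, S3, S4, S5}: 14 + 44 = 58
  {S1, S2} + {S3, S4, S5}: 21 + 44 = 65
  {S3} + {S1, S2, S4, S5}: 8 + 50 = 58
  {S1, S3} + {S2, S4, S5}: 13 + 50 = 63
  {S2, S3} + {S1, S4, S5}: 17 + 44 = 61
  … (15 splits in total)
  {S4} + {S1, S2, S3, S5}: 20 + 33 = 53  ← best
Best: vehicle 1 Base → S4 → Base = 20; vehicle 2 Base → S2 → S5 → S1 → S3 → Base = 33; combined 53.

Minimum combined distance: 53 miles.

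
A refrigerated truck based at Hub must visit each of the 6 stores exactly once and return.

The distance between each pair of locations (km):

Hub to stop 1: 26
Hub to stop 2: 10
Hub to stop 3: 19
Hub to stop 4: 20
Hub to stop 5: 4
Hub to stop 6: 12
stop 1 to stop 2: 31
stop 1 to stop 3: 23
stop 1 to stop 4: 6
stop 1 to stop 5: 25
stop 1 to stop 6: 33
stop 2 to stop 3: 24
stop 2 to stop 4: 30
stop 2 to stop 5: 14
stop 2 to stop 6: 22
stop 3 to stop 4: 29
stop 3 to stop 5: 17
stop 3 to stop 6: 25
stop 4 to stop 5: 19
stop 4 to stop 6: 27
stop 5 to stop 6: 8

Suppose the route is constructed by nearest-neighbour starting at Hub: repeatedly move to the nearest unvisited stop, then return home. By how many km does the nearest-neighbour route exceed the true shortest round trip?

Hub: stop 5=4, stop 2=10, stop 6=12, stop 3=19, stop 4=20, stop 1=26 ⇒ stop 5
stop 5: stop 6=8, stop 2=14, stop 3=17, stop 4=19, stop 1=25 ⇒ stop 6
stop 6: stop 2=22, stop 3=25, stop 4=27, stop 1=33 ⇒ stop 2
stop 2: stop 3=24, stop 4=30, stop 1=31 ⇒ stop 3
stop 3: stop 1=23, stop 4=29 ⇒ stop 1
stop 1: stop 4=6 ⇒ stop 4
NN route Hub → stop 5 → stop 6 → stop 2 → stop 3 → stop 1 → stop 4 → Hub costs 107.
Optimal: Hub → stop 2 → stop 3 → stop 1 → stop 4 → stop 5 → stop 6 → Hub costs 102 (by enumerating all 360 distinct tours).
Excess = 107 − 102 = 5.

The nearest-neighbour route is 5 km longer than optimal.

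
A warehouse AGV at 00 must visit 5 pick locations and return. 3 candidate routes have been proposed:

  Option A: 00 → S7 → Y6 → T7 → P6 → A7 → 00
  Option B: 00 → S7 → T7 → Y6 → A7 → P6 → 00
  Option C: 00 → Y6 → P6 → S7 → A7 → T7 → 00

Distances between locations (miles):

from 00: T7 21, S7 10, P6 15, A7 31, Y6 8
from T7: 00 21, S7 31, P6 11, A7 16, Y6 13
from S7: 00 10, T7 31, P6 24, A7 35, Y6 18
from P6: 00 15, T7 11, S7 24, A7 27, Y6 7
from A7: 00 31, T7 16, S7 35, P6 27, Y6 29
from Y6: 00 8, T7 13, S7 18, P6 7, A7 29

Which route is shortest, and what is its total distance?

Option A: 10 + 18 + 13 + 11 + 27 + 31 = 110
Option B: 10 + 31 + 13 + 29 + 27 + 15 = 125
Option C: 8 + 7 + 24 + 35 + 16 + 21 = 111

110 miles — Option A is the shortest.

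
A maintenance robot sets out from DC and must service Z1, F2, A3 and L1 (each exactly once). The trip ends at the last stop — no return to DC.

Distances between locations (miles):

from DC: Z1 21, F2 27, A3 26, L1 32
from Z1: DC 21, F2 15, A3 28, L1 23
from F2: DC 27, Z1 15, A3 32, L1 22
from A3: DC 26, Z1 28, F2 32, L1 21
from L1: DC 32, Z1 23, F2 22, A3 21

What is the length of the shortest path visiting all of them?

79 miles — the minimum one-way total.

There are 4! = 24 possible orderings.
DC→Z1→F2→A3→L1: 21+15+32+21 = 89
DC→Z1→F2→L1→A3: 21+15+22+21 = 79
DC→Z1→A3→F2→L1: 21+28+32+22 = 103
DC→Z1→A3→L1→F2: 21+28+21+22 = 92
DC→Z1→L1→F2→A3: 21+23+22+32 = 98
DC→Z1→L1→A3→F2: 21+23+21+32 = 97
DC→F2→Z1→A3→L1: 27+15+28+21 = 91
DC→F2→Z1→L1→A3: 27+15+23+21 = 86
DC→F2→A3→Z1→L1: 27+32+28+23 = 110
DC→F2→A3→L1→Z1: 27+32+21+23 = 103
DC→F2→L1→Z1→A3: 27+22+23+28 = 100
DC→F2→L1→A3→Z1: 27+22+21+28 = 98
DC→A3→Z1→F2→L1: 26+28+15+22 = 91
DC→A3→Z1→L1→F2: 26+28+23+22 = 99
… (10 more)
The minimum is 79.
One shortest path: DC → Z1 → F2 → L1 → A3.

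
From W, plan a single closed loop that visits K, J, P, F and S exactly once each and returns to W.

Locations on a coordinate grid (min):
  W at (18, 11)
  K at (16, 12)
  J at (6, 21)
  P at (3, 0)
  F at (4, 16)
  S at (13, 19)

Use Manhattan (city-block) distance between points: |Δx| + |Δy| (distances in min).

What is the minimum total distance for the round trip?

There are 60 distinct closed tours to check (reversals are equivalent).
W-K-J-P-F-S-W: 3+19+24+17+12+13 = 88
W-K-J-P-S-F-W: 3+19+24+29+12+19 = 106
W-K-J-F-P-S-W: 3+19+7+17+29+13 = 88
W-K-J-F-S-P-W: 3+19+7+12+29+26 = 96
W-K-J-S-P-F-W: 3+19+9+29+17+19 = 96
W-K-J-S-F-P-W: 3+19+9+12+17+26 = 86
W-K-P-J-F-S-W: 3+25+24+7+12+13 = 84
W-K-P-J-S-F-W: 3+25+24+9+12+19 = 92
W-K-P-F-J-S-W: 3+25+17+7+9+13 = 74
W-K-P-F-S-J-W: 3+25+17+12+9+22 = 88
W-K-P-S-J-F-W: 3+25+29+9+7+19 = 92
W-K-P-S-F-J-W: 3+25+29+12+7+22 = 98
W-K-F-J-P-S-W: 3+16+7+24+29+13 = 92
W-K-F-J-S-P-W: 3+16+7+9+29+26 = 90
… (46 more)
W-K-S-J-F-P-W: 3+10+9+7+17+26 = 72  ← best
The minimum is 72.
One optimal route: W → K → S → J → F → P → W (or its reverse).

72 min — the shortest possible round trip.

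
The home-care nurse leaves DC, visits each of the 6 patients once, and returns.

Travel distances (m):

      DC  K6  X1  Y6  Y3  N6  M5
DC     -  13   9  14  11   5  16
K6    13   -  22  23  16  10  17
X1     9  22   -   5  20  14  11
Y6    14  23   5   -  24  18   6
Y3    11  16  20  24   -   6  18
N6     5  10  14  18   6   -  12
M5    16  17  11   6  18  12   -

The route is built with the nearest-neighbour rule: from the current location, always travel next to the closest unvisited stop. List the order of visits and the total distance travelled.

At DC the remaining stops are N6 5, X1 9, Y3 11, K6 13, Y6 14, M5 16; go to N6.
At N6 the remaining stops are Y3 6, K6 10, M5 12, X1 14, Y6 18; go to Y3.
At Y3 the remaining stops are K6 16, M5 18, X1 20, Y6 24; go to K6.
At K6 the remaining stops are M5 17, X1 22, Y6 23; go to M5.
At M5 the remaining stops are Y6 6, X1 11; go to Y6.
At Y6 the remaining stops are X1 5; go to X1.
Return X1→DC: 9.
Total = 5 + 6 + 16 + 17 + 6 + 5 + 9 = 64.

Nearest-neighbour total = 64 m; route DC → N6 → Y3 → K6 → M5 → Y6 → X1 → DC.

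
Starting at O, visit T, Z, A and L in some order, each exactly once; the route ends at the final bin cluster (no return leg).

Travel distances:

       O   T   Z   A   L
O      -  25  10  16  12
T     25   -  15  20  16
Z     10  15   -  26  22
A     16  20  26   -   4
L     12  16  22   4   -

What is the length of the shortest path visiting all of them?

There are 4! = 24 possible orderings.
O → T → Z → A → L: 25+15+26+4 = 70
O → T → Z → L → A: 25+15+22+4 = 66
O → T → A → Z → L: 25+20+26+22 = 93
O → T → A → L → Z: 25+20+4+22 = 71
O → T → L → Z → A: 25+16+22+26 = 89
O → T → L → A → Z: 25+16+4+26 = 71
O → Z → T → A → L: 10+15+20+4 = 49
O → Z → T → L → A: 10+15+16+4 = 45
O → Z → A → T → L: 10+26+20+16 = 72
O → Z → A → L → T: 10+26+4+16 = 56
O → Z → L → T → A: 10+22+16+20 = 68
O → Z → L → A → T: 10+22+4+20 = 56
O → A → T → Z → L: 16+20+15+22 = 73
O → A → T → L → Z: 16+20+16+22 = 74
… (10 more)
The minimum is 45.
One shortest path: O → Z → T → L → A.

Shortest open route: 45.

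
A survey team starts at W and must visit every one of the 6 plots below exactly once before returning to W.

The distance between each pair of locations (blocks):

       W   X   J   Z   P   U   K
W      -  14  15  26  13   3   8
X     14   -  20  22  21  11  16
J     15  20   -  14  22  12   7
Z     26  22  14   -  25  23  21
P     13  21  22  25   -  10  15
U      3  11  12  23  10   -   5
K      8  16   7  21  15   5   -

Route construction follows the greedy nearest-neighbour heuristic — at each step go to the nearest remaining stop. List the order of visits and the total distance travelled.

At W the remaining stops are U 3, K 8, P 13, X 14, J 15, Z 26; go to U.
At U the remaining stops are K 5, P 10, X 11, J 12, Z 23; go to K.
At K the remaining stops are J 7, P 15, X 16, Z 21; go to J.
At J the remaining stops are Z 14, X 20, P 22; go to Z.
At Z the remaining stops are X 22, P 25; go to X.
At X the remaining stops are P 21; go to P.
Return P→W: 13.
Total = 3 + 5 + 7 + 14 + 22 + 21 + 13 = 85.

85 blocks along W → U → K → J → Z → X → P → W.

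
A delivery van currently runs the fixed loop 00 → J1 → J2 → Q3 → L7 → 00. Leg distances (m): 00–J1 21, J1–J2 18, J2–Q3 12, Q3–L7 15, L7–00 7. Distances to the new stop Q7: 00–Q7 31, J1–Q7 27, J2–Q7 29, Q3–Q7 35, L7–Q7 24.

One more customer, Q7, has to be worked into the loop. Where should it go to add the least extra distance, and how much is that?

Insertion cost between consecutive stops i–j is d(i,Q7) + d(Q7,j) − d(i,j):
  between 00 and J1: 31 + 27 − 21 = 37
  between J1 and J2: 27 + 29 − 18 = 38
  between J2 and Q3: 29 + 35 − 12 = 52
  between Q3 and L7: 35 + 24 − 15 = 44
  between L7 and 00: 24 + 31 − 7 = 48
Cheapest insertion is between 00 and J1, adding 37.
New total = 73 + 37 = 110.

Adding 37 m by placing Q7 on the 00–J1 leg.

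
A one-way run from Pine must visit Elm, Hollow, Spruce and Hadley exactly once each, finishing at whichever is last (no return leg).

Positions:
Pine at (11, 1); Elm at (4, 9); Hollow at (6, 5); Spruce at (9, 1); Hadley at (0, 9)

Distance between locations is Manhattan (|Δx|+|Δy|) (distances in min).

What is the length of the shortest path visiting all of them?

There are 4! = 24 possible orderings.
Pine → Elm → Hollow → Spruce → Hadley: 15+6+7+17 = 45
Pine → Elm → Hollow → Hadley → Spruce: 15+6+10+17 = 48
Pine → Elm → Spruce → Hollow → Hadley: 15+13+7+10 = 45
Pine → Elm → Spruce → Hadley → Hollow: 15+13+17+10 = 55
Pine → Elm → Hadley → Hollow → Spruce: 15+4+10+7 = 36
Pine → Elm → Hadley → Spruce → Hollow: 15+4+17+7 = 43
Pine → Hollow → Elm → Spruce → Hadley: 9+6+13+17 = 45
Pine → Hollow → Elm → Hadley → Spruce: 9+6+4+17 = 36
Pine → Hollow → Spruce → Elm → Hadley: 9+7+13+4 = 33
Pine → Hollow → Spruce → Hadley → Elm: 9+7+17+4 = 37
Pine → Hollow → Hadley → Elm → Spruce: 9+10+4+13 = 36
Pine → Hollow → Hadley → Spruce → Elm: 9+10+17+13 = 49
Pine → Spruce → Elm → Hollow → Hadley: 2+13+6+10 = 31
Pine → Spruce → Elm → Hadley → Hollow: 2+13+4+10 = 29
… (10 more)
Pine → Spruce → Hollow → Elm → Hadley: 2+7+6+4 = 19  ← best
The minimum is 19.
One shortest path: Pine → Spruce → Hollow → Elm → Hadley.

Minimum one-way distance = 19 min.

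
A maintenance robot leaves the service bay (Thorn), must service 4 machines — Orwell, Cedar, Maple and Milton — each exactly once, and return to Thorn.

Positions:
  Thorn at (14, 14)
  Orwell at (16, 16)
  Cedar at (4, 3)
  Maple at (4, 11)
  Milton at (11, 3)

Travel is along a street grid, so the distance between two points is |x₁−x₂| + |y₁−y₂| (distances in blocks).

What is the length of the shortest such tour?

There are 12 distinct closed tours to check (reversals are equivalent).
Thorn→Orwell→Cedar→Maple→Milton→Thorn: 4+25+8+15+14 = 66
Thorn→Orwell→Cedar→Milton→Maple→Thorn: 4+25+7+15+13 = 64
Thorn→Orwell→Maple→Cedar→Milton→Thorn: 4+17+8+7+14 = 50
Thorn→Orwell→Maple→Milton→Cedar→Thorn: 4+17+15+7+21 = 64
Thorn→Orwell→Milton→Cedar→Maple→Thorn: 4+18+7+8+13 = 50
Thorn→Orwell→Milton→Maple→Cedar→Thorn: 4+18+15+8+21 = 66
Thorn→Cedar→Orwell→Maple→Milton→Thorn: 21+25+17+15+14 = 92
Thorn→Cedar→Orwell→Milton→Maple→Thorn: 21+25+18+15+13 = 92
Thorn→Cedar→Maple→Orwell→Milton→Thorn: 21+8+17+18+14 = 78
Thorn→Cedar→Milton→Orwell→Maple→Thorn: 21+7+18+17+13 = 76
Thorn→Maple→Orwell→Cedar→Milton→Thorn: 13+17+25+7+14 = 76
Thorn→Maple→Cedar→Orwell→Milton→Thorn: 13+8+25+18+14 = 78
The minimum is 50.
One optimal route: Thorn → Orwell → Maple → Cedar → Milton → Thorn (or its reverse).

Minimum total distance: 50 blocks.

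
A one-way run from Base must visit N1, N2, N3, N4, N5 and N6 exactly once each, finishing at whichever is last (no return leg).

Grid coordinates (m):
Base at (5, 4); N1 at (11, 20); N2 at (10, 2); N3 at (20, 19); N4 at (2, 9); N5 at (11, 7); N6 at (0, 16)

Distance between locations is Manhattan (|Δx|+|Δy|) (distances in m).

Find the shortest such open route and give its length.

There are 6! = 720 possible orderings.
Base - N1 - N2 - N3 - N4 - N5 - N6: 22+19+27+28+11+20 = 127
Base - N1 - N2 - N3 - N4 - N6 - N5: 22+19+27+28+9+20 = 125
Base - N1 - N2 - N3 - N5 - N4 - N6: 22+19+27+21+11+9 = 109
Base - N1 - N2 - N3 - N5 - N6 - N4: 22+19+27+21+20+9 = 118
Base - N1 - N2 - N3 - N6 - N4 - N5: 22+19+27+23+9+11 = 111
Base - N1 - N2 - N3 - N6 - N5 - N4: 22+19+27+23+20+11 = 122
Base - N1 - N2 - N4 - N3 - N5 - N6: 22+19+15+28+21+20 = 125
Base - N1 - N2 - N4 - N3 - N6 - N5: 22+19+15+28+23+20 = 127
… (712 more)
Base - N2 - N5 - N4 - N6 - N1 - N3: 7+6+11+9+15+10 = 58  ← best
The minimum is 58.
One shortest path: Base → N2 → N5 → N4 → N6 → N1 → N3.

Shortest open route: 58 m.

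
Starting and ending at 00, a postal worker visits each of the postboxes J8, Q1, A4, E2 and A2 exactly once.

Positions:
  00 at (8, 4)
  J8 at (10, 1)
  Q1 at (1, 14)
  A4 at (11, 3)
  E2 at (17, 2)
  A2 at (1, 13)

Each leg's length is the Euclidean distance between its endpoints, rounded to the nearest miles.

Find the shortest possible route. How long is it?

With 5 stops there are 5!/2 = 60 distinct round trips (a route and its reverse cost the same).
00 - J8 - Q1 - A4 - E2 - A2 - 00: 4+16+15+6+19+11 = 71
00 - J8 - Q1 - A4 - A2 - E2 - 00: 4+16+15+14+19+9 = 77
00 - J8 - Q1 - E2 - A4 - A2 - 00: 4+16+20+6+14+11 = 71
00 - J8 - Q1 - E2 - A2 - A4 - 00: 4+16+20+19+14+3 = 76
00 - J8 - Q1 - A2 - A4 - E2 - 00: 4+16+1+14+6+9 = 50
00 - J8 - Q1 - A2 - E2 - A4 - 00: 4+16+1+19+6+3 = 49
00 - J8 - A4 - Q1 - E2 - A2 - 00: 4+2+15+20+19+11 = 71
00 - J8 - A4 - Q1 - A2 - E2 - 00: 4+2+15+1+19+9 = 50
00 - J8 - A4 - E2 - Q1 - A2 - 00: 4+2+6+20+1+11 = 44
00 - J8 - A4 - E2 - A2 - Q1 - 00: 4+2+6+19+1+12 = 44
00 - J8 - A4 - A2 - Q1 - E2 - 00: 4+2+14+1+20+9 = 50
00 - J8 - A4 - A2 - E2 - Q1 - 00: 4+2+14+19+20+12 = 71
00 - J8 - E2 - Q1 - A4 - A2 - 00: 4+7+20+15+14+11 = 71
00 - J8 - E2 - Q1 - A2 - A4 - 00: 4+7+20+1+14+3 = 49
… (46 more)
The minimum is 44.
One optimal route: 00 → J8 → A4 → E2 → Q1 → A2 → 00 (or its reverse).

Shortest round trip = 44 miles.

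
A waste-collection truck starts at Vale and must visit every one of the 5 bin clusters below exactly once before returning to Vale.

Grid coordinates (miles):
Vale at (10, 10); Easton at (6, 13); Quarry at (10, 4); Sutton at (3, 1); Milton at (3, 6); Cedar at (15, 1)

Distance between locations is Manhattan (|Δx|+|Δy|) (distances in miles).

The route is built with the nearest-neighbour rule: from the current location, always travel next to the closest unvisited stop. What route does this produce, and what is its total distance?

48 miles along Vale → Quarry → Cedar → Sutton → Milton → Easton → Vale.

Vale → [Quarry:6 / Easton:7 / Milton:11 / Cedar:14 / Sutton:16] → Quarry (6)
Quarry → [Cedar:8 / Milton:9 / Sutton:10 / Easton:13] → Cedar (8)
Cedar → [Sutton:12 / Milton:17 / Easton:21] → Sutton (12)
Sutton → [Milton:5 / Easton:15] → Milton (5)
Milton → [Easton:10] → Easton (10)
Return Easton→Vale: 7.
Total = 6 + 8 + 12 + 5 + 10 + 7 = 48.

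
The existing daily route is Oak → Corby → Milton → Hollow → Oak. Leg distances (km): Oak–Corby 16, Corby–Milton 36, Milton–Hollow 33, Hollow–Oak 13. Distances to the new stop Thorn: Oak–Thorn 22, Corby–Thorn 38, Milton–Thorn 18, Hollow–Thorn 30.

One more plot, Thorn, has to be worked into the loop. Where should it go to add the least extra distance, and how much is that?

Insertion cost between consecutive stops i–j is d(i,Thorn) + d(Thorn,j) − d(i,j):
  between Oak and Corby: 22 + 38 − 16 = 44
  between Corby and Milton: 38 + 18 − 36 = 20
  between Milton and Hollow: 18 + 30 − 33 = 15
  between Hollow and Oak: 30 + 22 − 13 = 39
Cheapest insertion is between Milton and Hollow, adding 15.
New total = 98 + 15 = 113.

Adding 15 km by placing Thorn on the Milton–Hollow leg.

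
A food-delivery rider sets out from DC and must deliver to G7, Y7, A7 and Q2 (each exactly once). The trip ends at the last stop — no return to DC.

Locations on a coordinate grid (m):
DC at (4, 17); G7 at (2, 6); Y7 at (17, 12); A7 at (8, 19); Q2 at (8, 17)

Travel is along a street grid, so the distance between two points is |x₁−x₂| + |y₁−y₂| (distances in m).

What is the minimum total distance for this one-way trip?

Minimum one-way distance = 43 m.

There are 4! = 24 possible orderings.
DC→G7→Y7→A7→Q2: 13+21+16+2 = 52
DC→G7→Y7→Q2→A7: 13+21+14+2 = 50
DC→G7→A7→Y7→Q2: 13+19+16+14 = 62
DC→G7→A7→Q2→Y7: 13+19+2+14 = 48
DC→G7→Q2→Y7→A7: 13+17+14+16 = 60
DC→G7→Q2→A7→Y7: 13+17+2+16 = 48
DC→Y7→G7→A7→Q2: 18+21+19+2 = 60
DC→Y7→G7→Q2→A7: 18+21+17+2 = 58
DC→Y7→A7→G7→Q2: 18+16+19+17 = 70
DC→Y7→A7→Q2→G7: 18+16+2+17 = 53
DC→Y7→Q2→G7→A7: 18+14+17+19 = 68
DC→Y7→Q2→A7→G7: 18+14+2+19 = 53
DC→A7→G7→Y7→Q2: 6+19+21+14 = 60
DC→A7→G7→Q2→Y7: 6+19+17+14 = 56
… (10 more)
DC→A7→Q2→Y7→G7: 6+2+14+21 = 43  ← best
The minimum is 43.
One shortest path: DC → A7 → Q2 → Y7 → G7.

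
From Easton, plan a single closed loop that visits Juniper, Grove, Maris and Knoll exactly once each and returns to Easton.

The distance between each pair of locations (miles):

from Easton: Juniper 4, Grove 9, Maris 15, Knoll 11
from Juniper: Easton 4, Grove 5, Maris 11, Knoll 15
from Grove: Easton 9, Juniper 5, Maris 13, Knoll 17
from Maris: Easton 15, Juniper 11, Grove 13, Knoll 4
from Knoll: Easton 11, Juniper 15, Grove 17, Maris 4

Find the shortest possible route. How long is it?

With 4 stops there are 4!/2 = 12 distinct round trips (a route and its reverse cost the same).
Easton - Juniper - Grove - Maris - Knoll - Easton: 4+5+13+4+11 = 37
Easton - Juniper - Grove - Knoll - Maris - Easton: 4+5+17+4+15 = 45
Easton - Juniper - Maris - Grove - Knoll - Easton: 4+11+13+17+11 = 56
Easton - Juniper - Maris - Knoll - Grove - Easton: 4+11+4+17+9 = 45
Easton - Juniper - Knoll - Grove - Maris - Easton: 4+15+17+13+15 = 64
Easton - Juniper - Knoll - Maris - Grove - Easton: 4+15+4+13+9 = 45
Easton - Grove - Juniper - Maris - Knoll - Easton: 9+5+11+4+11 = 40
Easton - Grove - Juniper - Knoll - Maris - Easton: 9+5+15+4+15 = 48
Easton - Grove - Maris - Juniper - Knoll - Easton: 9+13+11+15+11 = 59
Easton - Grove - Knoll - Juniper - Maris - Easton: 9+17+15+11+15 = 67
Easton - Maris - Juniper - Grove - Knoll - Easton: 15+11+5+17+11 = 59
Easton - Maris - Grove - Juniper - Knoll - Easton: 15+13+5+15+11 = 59
The minimum is 37.
One optimal route: Easton → Juniper → Grove → Maris → Knoll → Easton (or its reverse).

Shortest round trip = 37 miles.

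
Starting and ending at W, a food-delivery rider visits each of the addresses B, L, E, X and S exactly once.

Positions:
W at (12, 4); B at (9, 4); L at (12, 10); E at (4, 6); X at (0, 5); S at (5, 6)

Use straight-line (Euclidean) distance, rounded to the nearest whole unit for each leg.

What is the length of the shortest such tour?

With 5 stops there are 5!/2 = 60 distinct round trips (a route and its reverse cost the same).
W→B→L→E→X→S→W: 3+7+9+4+5+7 = 35
W→B→L→E→S→X→W: 3+7+9+1+5+12 = 37
W→B→L→X→E→S→W: 3+7+13+4+1+7 = 35
W→B→L→X→S→E→W: 3+7+13+5+1+8 = 37
W→B→L→S→E→X→W: 3+7+8+1+4+12 = 35
W→B→L→S→X→E→W: 3+7+8+5+4+8 = 35
W→B→E→L→X→S→W: 3+5+9+13+5+7 = 42
W→B→E→L→S→X→W: 3+5+9+8+5+12 = 42
W→B→E→X→L→S→W: 3+5+4+13+8+7 = 40
W→B→E→X→S→L→W: 3+5+4+5+8+6 = 31
W→B→E→S→L→X→W: 3+5+1+8+13+12 = 42
W→B→E→S→X→L→W: 3+5+1+5+13+6 = 33
W→B→X→L→E→S→W: 3+9+13+9+1+7 = 42
W→B→X→L→S→E→W: 3+9+13+8+1+8 = 42
… (46 more)
The minimum is 31.
One optimal route: W → B → E → X → S → L → W (or its reverse).

Shortest round trip = 31.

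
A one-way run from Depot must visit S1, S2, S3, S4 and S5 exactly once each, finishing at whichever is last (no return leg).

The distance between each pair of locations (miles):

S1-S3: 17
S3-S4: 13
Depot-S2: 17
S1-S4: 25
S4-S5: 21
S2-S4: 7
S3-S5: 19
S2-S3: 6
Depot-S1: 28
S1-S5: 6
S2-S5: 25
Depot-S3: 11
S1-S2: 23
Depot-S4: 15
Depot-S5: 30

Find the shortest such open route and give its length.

There are 5! = 120 possible orderings.
Depot → S1 → S2 → S3 → S4 → S5: 28+23+6+13+21 = 91
Depot → S1 → S2 → S3 → S5 → S4: 28+23+6+19+21 = 97
Depot → S1 → S2 → S4 → S3 → S5: 28+23+7+13+19 = 90
Depot → S1 → S2 → S4 → S5 → S3: 28+23+7+21+19 = 98
Depot → S1 → S2 → S5 → S3 → S4: 28+23+25+19+13 = 108
Depot → S1 → S2 → S5 → S4 → S3: 28+23+25+21+13 = 110
Depot → S1 → S3 → S2 → S4 → S5: 28+17+6+7+21 = 79
Depot → S1 → S3 → S2 → S5 → S4: 28+17+6+25+21 = 97
Depot → S1 → S3 → S4 → S2 → S5: 28+17+13+7+25 = 90
Depot → S1 → S3 → S4 → S5 → S2: 28+17+13+21+25 = 104
Depot → S1 → S3 → S5 → S2 → S4: 28+17+19+25+7 = 96
Depot → S1 → S3 → S5 → S4 → S2: 28+17+19+21+7 = 92
Depot → S1 → S4 → S2 → S3 → S5: 28+25+7+6+19 = 85
Depot → S1 → S4 → S2 → S5 → S3: 28+25+7+25+19 = 104
… (106 more)
Depot → S3 → S2 → S4 → S5 → S1: 11+6+7+21+6 = 51  ← best
The minimum is 51.
One shortest path: Depot → S3 → S2 → S4 → S5 → S1.

Minimum one-way distance = 51 miles.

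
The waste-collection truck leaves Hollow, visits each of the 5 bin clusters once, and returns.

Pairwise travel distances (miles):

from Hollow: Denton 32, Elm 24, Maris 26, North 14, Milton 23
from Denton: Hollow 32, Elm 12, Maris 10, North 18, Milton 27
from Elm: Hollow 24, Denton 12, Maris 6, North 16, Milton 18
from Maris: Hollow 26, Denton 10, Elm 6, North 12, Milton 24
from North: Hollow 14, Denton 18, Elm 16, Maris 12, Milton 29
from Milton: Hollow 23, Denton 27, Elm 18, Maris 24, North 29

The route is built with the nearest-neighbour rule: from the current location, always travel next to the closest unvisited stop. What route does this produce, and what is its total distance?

At Hollow the remaining stops are North 14, Milton 23, Elm 24, Maris 26, Denton 32; go to North.
At North the remaining stops are Maris 12, Elm 16, Denton 18, Milton 29; go to Maris.
At Maris the remaining stops are Elm 6, Denton 10, Milton 24; go to Elm.
At Elm the remaining stops are Denton 12, Milton 18; go to Denton.
At Denton the remaining stops are Milton 27; go to Milton.
Return Milton→Hollow: 23.
Total = 14 + 12 + 6 + 12 + 27 + 23 = 94.

Total distance 94 miles via the nearest-neighbour route Hollow → North → Maris → Elm → Denton → Milton → Hollow.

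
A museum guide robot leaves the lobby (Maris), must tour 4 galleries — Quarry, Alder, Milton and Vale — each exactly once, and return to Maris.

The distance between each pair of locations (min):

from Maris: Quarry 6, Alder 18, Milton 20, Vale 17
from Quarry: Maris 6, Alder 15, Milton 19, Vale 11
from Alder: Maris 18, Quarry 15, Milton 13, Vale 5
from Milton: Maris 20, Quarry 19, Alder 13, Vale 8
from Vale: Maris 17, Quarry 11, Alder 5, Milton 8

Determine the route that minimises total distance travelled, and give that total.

With 4 stops there are 4!/2 = 12 distinct round trips (a route and its reverse cost the same).
Maris → Quarry → Alder → Milton → Vale → Maris: 6+15+13+8+17 = 59
Maris → Quarry → Alder → Vale → Milton → Maris: 6+15+5+8+20 = 54
Maris → Quarry → Milton → Alder → Vale → Maris: 6+19+13+5+17 = 60
Maris → Quarry → Milton → Vale → Alder → Maris: 6+19+8+5+18 = 56
Maris → Quarry → Vale → Alder → Milton → Maris: 6+11+5+13+20 = 55
Maris → Quarry → Vale → Milton → Alder → Maris: 6+11+8+13+18 = 56
Maris → Alder → Quarry → Milton → Vale → Maris: 18+15+19+8+17 = 77
Maris → Alder → Quarry → Vale → Milton → Maris: 18+15+11+8+20 = 72
Maris → Alder → Milton → Quarry → Vale → Maris: 18+13+19+11+17 = 78
Maris → Alder → Vale → Quarry → Milton → Maris: 18+5+11+19+20 = 73
Maris → Milton → Quarry → Alder → Vale → Maris: 20+19+15+5+17 = 76
Maris → Milton → Alder → Quarry → Vale → Maris: 20+13+15+11+17 = 76
The minimum is 54.
One optimal route: Maris → Quarry → Alder → Vale → Milton → Maris (or its reverse).

Minimum total distance: 54 min.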